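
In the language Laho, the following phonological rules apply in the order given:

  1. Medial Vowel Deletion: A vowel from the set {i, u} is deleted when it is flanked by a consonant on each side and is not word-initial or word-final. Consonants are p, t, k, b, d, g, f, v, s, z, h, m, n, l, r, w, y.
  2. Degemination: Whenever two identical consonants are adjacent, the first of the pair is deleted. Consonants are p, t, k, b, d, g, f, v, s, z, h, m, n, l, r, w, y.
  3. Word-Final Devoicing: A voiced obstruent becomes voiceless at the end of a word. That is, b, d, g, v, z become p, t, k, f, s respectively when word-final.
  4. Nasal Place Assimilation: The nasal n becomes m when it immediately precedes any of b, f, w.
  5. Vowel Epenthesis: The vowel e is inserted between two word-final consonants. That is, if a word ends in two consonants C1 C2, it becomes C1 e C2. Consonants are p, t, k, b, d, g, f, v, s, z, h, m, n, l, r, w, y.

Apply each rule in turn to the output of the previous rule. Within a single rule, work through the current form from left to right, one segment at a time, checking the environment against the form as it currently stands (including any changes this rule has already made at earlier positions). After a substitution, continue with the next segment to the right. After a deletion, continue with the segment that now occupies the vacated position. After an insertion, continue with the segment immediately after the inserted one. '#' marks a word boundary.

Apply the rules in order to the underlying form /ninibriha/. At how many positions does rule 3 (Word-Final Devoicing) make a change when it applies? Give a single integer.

0

1 Medial Vowel Deletion: [ninibriha] → [nnbrha]
2 Degemination: [nnbrha] → [nbrha]
3 Word-Final Devoicing: no change — [nbrha]
4 Nasal Place Assimilation: [nbrha] → [mbrha]
5 Vowel Epenthesis: no change — [mbrha]
Rule 3 changed 0 position(s).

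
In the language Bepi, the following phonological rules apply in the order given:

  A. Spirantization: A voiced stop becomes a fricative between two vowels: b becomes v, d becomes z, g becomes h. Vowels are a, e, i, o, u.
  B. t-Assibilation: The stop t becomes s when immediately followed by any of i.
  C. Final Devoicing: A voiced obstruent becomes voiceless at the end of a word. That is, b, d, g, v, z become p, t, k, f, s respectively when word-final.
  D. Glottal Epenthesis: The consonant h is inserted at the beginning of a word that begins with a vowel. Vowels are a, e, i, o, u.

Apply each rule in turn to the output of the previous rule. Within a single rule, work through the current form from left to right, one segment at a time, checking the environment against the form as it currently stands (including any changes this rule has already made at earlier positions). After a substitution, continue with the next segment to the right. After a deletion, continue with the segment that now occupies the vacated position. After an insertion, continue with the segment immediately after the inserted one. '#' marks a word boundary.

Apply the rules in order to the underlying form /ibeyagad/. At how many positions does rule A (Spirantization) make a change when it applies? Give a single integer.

A Spirantization: [ibeyagad] → [iveyahad]
B t-Assibilation: no change — [iveyahad]
C Final Devoicing: [iveyahad] → [iveyahat]
D Glottal Epenthesis: [iveyahat] → [hiveyahat]
Rule A changed 2 position(s).

2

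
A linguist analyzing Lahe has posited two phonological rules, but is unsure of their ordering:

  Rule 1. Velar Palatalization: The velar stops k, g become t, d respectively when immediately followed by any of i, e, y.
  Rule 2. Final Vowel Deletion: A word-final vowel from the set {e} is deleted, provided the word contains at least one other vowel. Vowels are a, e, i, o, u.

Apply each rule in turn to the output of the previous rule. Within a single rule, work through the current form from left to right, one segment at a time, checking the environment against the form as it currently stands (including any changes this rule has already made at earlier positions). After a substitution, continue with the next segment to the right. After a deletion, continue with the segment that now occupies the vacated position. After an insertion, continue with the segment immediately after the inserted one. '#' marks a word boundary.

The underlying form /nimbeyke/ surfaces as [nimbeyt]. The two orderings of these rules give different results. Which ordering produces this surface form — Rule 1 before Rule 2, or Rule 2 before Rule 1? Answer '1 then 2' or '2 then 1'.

Order 1 then 2:
  1 Velar Palatalization: [nimbeyke] → [nimbeyte]
  2 Final Vowel Deletion: [nimbeyte] → [nimbeyt]
  result: [nimbeyt]
Order 2 then 1:
  2 Final Vowel Deletion: [nimbeyke] → [nimbeyk]
  1 Velar Palatalization: no change — [nimbeyk]
  result: [nimbeyk]

1 then 2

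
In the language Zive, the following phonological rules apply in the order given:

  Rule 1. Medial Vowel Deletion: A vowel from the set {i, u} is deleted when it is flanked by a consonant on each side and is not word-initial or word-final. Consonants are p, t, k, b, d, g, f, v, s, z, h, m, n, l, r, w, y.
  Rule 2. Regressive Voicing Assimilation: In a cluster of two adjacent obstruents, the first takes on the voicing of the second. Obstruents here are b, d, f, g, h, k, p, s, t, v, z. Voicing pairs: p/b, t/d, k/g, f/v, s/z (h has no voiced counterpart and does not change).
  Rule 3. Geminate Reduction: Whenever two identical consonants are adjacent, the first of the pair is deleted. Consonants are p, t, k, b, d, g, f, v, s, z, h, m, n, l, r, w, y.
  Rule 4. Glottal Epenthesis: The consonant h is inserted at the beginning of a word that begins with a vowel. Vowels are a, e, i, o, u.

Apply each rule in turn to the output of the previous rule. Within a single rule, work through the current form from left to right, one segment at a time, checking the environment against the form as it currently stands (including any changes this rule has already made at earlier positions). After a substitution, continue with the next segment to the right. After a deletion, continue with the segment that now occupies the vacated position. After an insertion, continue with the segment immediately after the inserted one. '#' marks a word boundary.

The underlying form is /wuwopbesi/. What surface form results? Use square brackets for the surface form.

[wobesi]

Rule 1 Medial Vowel Deletion: [wuwopbesi] → [wwopbesi]
Rule 2 Regressive Voicing Assimilation: [wwopbesi] → [wwobbesi]
Rule 3 Geminate Reduction: [wwobbesi] → [wobesi]
Rule 4 Glottal Epenthesis: no change — [wobesi]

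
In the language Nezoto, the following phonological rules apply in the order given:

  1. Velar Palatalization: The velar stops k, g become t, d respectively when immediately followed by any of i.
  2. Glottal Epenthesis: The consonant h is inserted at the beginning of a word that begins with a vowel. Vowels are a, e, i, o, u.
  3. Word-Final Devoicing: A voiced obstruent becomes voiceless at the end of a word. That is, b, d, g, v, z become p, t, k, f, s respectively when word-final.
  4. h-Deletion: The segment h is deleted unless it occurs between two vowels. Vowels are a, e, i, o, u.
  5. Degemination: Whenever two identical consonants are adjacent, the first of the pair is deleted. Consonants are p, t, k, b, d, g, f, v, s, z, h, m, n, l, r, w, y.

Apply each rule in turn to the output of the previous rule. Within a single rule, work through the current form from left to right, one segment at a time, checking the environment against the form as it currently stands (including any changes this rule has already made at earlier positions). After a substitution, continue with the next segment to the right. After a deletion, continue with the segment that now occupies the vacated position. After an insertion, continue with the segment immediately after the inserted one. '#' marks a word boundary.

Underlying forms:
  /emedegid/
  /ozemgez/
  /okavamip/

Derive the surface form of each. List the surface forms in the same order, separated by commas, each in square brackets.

/emedegid/:
  1 Velar Palatalization: [emedegid] → [emededid]
  2 Glottal Epenthesis: [emededid] → [hemededid]
  3 Word-Final Devoicing: [hemededid] → [hemededit]
  4 h-Deletion: [hemededit] → [emededit]
  5 Degemination: no change — [emededit]
/ozemgez/:
  1 Velar Palatalization: no change — [ozemgez]
  2 Glottal Epenthesis: [ozemgez] → [hozemgez]
  3 Word-Final Devoicing: [hozemgez] → [hozemges]
  4 h-Deletion: [hozemges] → [ozemges]
  5 Degemination: no change — [ozemges]
/okavamip/:
  1 Velar Palatalization: no change — [okavamip]
  2 Glottal Epenthesis: [okavamip] → [hokavamip]
  3 Word-Final Devoicing: no change — [hokavamip]
  4 h-Deletion: [hokavamip] → [okavamip]
  5 Degemination: no change — [okavamip]

[emededit], [ozemges], [okavamip]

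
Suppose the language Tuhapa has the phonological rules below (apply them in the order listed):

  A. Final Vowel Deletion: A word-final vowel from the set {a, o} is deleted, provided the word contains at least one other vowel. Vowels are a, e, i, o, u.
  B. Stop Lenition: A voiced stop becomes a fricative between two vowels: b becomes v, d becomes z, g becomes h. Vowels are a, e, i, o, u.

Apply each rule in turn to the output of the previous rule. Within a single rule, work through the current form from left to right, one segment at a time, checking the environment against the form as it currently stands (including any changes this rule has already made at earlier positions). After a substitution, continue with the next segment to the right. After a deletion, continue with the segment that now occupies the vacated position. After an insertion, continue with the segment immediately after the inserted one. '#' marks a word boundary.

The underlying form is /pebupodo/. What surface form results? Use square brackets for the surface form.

[pevupod]

A Final Vowel Deletion: [pebupodo] → [pebupod]
B Stop Lenition: [pebupod] → [pevupod]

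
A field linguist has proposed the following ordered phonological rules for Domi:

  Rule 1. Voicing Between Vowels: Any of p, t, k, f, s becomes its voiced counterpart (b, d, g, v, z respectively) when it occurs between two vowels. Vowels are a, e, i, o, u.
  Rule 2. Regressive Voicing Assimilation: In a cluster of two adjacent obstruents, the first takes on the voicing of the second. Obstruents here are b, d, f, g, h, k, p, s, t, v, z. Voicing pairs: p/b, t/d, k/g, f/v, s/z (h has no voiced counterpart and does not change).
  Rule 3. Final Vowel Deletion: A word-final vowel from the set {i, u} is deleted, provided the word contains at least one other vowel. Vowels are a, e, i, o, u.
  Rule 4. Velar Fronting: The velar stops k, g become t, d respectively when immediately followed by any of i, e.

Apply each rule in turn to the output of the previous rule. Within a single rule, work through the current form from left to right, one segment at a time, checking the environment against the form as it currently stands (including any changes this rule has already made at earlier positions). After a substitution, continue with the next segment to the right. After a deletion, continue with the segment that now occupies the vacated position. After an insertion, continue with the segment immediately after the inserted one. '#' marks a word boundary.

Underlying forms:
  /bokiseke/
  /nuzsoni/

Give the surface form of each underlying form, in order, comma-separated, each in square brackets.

/bokiseke/:
  Rule 1 Voicing Between Vowels: [bokiseke] → [bogizege]
  Rule 2 Regressive Voicing Assimilation: no change — [bogizege]
  Rule 3 Final Vowel Deletion: no change — [bogizege]
  Rule 4 Velar Fronting: [bogizege] → [bodizede]
/nuzsoni/:
  Rule 1 Voicing Between Vowels: no change — [nuzsoni]
  Rule 2 Regressive Voicing Assimilation: [nuzsoni] → [nussoni]
  Rule 3 Final Vowel Deletion: [nussoni] → [nusson]
  Rule 4 Velar Fronting: no change — [nusson]

[bodizede], [nusson]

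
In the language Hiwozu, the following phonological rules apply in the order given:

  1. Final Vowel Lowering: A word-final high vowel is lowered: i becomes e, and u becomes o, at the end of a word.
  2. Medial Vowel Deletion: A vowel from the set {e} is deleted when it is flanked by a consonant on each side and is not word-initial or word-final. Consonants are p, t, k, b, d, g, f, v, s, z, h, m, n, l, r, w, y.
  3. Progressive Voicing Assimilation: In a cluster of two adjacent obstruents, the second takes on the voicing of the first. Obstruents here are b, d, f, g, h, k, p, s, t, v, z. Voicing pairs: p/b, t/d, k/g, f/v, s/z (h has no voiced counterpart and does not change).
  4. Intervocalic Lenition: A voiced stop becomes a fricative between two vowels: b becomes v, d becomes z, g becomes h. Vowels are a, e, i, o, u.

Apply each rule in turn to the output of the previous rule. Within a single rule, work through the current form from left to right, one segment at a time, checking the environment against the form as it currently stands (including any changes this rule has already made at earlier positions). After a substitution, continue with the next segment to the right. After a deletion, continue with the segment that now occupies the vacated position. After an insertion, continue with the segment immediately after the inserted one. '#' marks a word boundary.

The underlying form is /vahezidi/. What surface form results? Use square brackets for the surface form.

[vahsize]

1 Final Vowel Lowering: [vahezidi] → [vahezide]
2 Medial Vowel Deletion: [vahezide] → [vahzide]
3 Progressive Voicing Assimilation: [vahzide] → [vahside]
4 Intervocalic Lenition: [vahside] → [vahsize]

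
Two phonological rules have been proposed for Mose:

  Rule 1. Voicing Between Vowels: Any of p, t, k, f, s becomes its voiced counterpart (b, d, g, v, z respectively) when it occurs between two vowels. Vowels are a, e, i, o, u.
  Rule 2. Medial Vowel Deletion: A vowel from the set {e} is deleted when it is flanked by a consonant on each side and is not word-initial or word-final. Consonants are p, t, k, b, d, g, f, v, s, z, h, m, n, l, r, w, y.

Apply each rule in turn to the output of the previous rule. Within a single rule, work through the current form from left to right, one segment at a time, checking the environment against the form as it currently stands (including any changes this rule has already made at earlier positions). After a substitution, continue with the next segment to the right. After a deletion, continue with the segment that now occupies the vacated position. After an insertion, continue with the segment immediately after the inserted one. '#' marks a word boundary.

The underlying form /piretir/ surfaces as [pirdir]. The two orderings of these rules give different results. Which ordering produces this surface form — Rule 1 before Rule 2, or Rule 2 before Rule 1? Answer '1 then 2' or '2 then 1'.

1 then 2

Order 1 then 2:
  1 Voicing Between Vowels: [piretir] → [piredir]
  2 Medial Vowel Deletion: [piredir] → [pirdir]
  result: [pirdir]
Order 2 then 1:
  2 Medial Vowel Deletion: [piretir] → [pirtir]
  1 Voicing Between Vowels: no change — [pirtir]
  result: [pirtir]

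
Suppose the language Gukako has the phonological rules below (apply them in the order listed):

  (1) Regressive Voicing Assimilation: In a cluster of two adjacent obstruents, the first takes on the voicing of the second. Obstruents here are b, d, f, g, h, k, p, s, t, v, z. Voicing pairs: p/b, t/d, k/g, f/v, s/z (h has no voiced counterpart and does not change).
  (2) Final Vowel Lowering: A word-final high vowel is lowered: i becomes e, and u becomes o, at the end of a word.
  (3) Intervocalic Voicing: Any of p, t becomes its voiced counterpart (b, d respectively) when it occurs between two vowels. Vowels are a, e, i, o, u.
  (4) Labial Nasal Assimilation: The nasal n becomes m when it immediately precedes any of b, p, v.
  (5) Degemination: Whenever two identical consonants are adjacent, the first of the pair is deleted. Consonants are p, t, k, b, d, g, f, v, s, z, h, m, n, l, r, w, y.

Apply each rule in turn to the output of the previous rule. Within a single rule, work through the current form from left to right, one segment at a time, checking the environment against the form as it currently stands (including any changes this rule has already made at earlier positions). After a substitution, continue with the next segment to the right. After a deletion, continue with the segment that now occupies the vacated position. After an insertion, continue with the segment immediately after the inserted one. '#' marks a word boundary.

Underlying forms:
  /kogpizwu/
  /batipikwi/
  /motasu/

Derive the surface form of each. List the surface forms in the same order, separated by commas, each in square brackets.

[kokpizwo], [badibikwe], [modaso]

/kogpizwu/:
  (1) Regressive Voicing Assimilation: [kogpizwu] → [kokpizwu]
  (2) Final Vowel Lowering: [kokpizwu] → [kokpizwo]
  (3) Intervocalic Voicing: no change — [kokpizwo]
  (4) Labial Nasal Assimilation: no change — [kokpizwo]
  (5) Degemination: no change — [kokpizwo]
/batipikwi/:
  (1) Regressive Voicing Assimilation: no change — [batipikwi]
  (2) Final Vowel Lowering: [batipikwi] → [batipikwe]
  (3) Intervocalic Voicing: [batipikwe] → [badibikwe]
  (4) Labial Nasal Assimilation: no change — [badibikwe]
  (5) Degemination: no change — [badibikwe]
/motasu/:
  (1) Regressive Voicing Assimilation: no change — [motasu]
  (2) Final Vowel Lowering: [motasu] → [motaso]
  (3) Intervocalic Voicing: [motaso] → [modaso]
  (4) Labial Nasal Assimilation: no change — [modaso]
  (5) Degemination: no change — [modaso]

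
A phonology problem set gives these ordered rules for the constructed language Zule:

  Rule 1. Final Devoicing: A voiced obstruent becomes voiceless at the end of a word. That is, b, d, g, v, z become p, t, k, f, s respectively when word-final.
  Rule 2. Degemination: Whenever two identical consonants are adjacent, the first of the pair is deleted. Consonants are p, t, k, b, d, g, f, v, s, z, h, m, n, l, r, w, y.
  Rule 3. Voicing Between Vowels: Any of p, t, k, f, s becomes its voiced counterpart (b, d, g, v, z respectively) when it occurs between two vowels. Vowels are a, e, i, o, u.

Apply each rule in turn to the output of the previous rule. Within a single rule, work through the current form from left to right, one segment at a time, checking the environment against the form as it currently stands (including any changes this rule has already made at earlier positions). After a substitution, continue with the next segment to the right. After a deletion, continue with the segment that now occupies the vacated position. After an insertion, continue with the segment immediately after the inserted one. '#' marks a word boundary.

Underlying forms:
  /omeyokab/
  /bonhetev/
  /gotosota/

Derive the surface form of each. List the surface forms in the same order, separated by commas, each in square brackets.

/omeyokab/:
  Rule 1 Final Devoicing: [omeyokab] → [omeyokap]
  Rule 2 Degemination: no change — [omeyokap]
  Rule 3 Voicing Between Vowels: [omeyokap] → [omeyogap]
/bonhetev/:
  Rule 1 Final Devoicing: [bonhetev] → [bonhetef]
  Rule 2 Degemination: no change — [bonhetef]
  Rule 3 Voicing Between Vowels: [bonhetef] → [bonhedef]
/gotosota/:
  Rule 1 Final Devoicing: no change — [gotosota]
  Rule 2 Degemination: no change — [gotosota]
  Rule 3 Voicing Between Vowels: [gotosota] → [godozoda]

[omeyogap], [bonhedef], [godozoda]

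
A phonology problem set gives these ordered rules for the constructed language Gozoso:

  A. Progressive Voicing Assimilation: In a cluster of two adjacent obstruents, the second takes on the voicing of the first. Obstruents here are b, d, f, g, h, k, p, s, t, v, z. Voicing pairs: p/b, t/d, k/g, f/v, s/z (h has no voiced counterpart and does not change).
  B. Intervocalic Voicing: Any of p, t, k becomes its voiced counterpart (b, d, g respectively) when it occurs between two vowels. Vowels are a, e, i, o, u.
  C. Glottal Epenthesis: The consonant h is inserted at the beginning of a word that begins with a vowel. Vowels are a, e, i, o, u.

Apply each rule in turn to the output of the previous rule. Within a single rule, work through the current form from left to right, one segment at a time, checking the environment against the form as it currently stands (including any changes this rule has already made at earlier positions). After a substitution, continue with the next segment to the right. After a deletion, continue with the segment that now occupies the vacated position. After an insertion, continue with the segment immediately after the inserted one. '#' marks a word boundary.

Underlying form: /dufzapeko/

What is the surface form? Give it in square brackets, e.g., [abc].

[dufsabego]

A Progressive Voicing Assimilation: [dufzapeko] → [dufsapeko]
B Intervocalic Voicing: [dufsapeko] → [dufsabego]
C Glottal Epenthesis: no change — [dufsabego]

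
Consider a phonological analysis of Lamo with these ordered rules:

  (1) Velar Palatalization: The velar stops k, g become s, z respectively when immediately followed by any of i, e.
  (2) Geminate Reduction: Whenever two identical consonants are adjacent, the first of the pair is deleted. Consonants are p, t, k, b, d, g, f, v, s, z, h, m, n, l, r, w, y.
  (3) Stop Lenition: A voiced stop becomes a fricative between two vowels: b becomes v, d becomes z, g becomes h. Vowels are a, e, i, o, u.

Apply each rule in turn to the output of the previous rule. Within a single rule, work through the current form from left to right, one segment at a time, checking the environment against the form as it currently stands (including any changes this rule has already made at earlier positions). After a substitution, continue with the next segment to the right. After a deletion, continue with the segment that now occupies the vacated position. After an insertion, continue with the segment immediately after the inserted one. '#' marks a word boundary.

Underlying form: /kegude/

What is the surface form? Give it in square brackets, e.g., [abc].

(1) Velar Palatalization: [kegude] → [segude]
(2) Geminate Reduction: no change — [segude]
(3) Stop Lenition: [segude] → [sehuze]

[sehuze]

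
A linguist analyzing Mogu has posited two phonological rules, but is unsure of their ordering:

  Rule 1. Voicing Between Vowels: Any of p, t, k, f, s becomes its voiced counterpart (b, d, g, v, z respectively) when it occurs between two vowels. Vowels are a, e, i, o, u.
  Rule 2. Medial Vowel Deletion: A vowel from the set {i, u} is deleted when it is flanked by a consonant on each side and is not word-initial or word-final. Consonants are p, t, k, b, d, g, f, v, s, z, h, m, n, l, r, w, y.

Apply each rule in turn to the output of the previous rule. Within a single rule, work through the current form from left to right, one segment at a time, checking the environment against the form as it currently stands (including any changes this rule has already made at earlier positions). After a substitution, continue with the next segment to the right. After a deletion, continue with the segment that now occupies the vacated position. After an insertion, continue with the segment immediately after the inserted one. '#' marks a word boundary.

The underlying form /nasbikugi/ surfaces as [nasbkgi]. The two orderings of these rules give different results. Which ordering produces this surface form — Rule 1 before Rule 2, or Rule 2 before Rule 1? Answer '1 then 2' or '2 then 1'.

2 then 1

Order 1 then 2:
  1 Voicing Between Vowels: [nasbikugi] → [nasbigugi]
  2 Medial Vowel Deletion: [nasbigugi] → [nasbggi]
  result: [nasbggi]
Order 2 then 1:
  2 Medial Vowel Deletion: [nasbikugi] → [nasbkgi]
  1 Voicing Between Vowels: no change — [nasbkgi]
  result: [nasbkgi]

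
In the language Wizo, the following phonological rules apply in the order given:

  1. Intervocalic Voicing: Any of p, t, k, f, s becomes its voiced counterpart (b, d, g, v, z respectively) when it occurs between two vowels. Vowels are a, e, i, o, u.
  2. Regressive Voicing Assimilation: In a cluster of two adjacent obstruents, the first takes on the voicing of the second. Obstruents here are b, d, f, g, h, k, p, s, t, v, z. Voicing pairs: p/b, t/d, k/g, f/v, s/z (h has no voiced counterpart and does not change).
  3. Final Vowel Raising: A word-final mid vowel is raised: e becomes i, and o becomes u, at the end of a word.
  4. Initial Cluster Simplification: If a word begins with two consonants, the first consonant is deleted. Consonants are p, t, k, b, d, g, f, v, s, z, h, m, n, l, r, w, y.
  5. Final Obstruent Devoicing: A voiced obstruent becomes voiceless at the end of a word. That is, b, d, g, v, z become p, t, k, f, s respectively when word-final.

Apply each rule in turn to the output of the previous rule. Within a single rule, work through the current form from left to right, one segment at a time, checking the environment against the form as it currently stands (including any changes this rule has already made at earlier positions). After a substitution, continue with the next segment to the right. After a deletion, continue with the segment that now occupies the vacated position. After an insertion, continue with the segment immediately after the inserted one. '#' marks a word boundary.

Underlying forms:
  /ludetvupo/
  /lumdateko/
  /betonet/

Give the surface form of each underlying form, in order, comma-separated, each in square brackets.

/ludetvupo/:
  1 Intervocalic Voicing: [ludetvupo] → [ludetvubo]
  2 Regressive Voicing Assimilation: [ludetvubo] → [ludedvubo]
  3 Final Vowel Raising: [ludedvubo] → [ludedvubu]
  4 Initial Cluster Simplification: no change — [ludedvubu]
  5 Final Obstruent Devoicing: no change — [ludedvubu]
/lumdateko/:
  1 Intervocalic Voicing: [lumdateko] → [lumdadego]
  2 Regressive Voicing Assimilation: no change — [lumdadego]
  3 Final Vowel Raising: [lumdadego] → [lumdadegu]
  4 Initial Cluster Simplification: no change — [lumdadegu]
  5 Final Obstruent Devoicing: no change — [lumdadegu]
/betonet/:
  1 Intervocalic Voicing: [betonet] → [bedonet]
  2 Regressive Voicing Assimilation: no change — [bedonet]
  3 Final Vowel Raising: no change — [bedonet]
  4 Initial Cluster Simplification: no change — [bedonet]
  5 Final Obstruent Devoicing: no change — [bedonet]

[ludedvubu], [lumdadegu], [bedonet]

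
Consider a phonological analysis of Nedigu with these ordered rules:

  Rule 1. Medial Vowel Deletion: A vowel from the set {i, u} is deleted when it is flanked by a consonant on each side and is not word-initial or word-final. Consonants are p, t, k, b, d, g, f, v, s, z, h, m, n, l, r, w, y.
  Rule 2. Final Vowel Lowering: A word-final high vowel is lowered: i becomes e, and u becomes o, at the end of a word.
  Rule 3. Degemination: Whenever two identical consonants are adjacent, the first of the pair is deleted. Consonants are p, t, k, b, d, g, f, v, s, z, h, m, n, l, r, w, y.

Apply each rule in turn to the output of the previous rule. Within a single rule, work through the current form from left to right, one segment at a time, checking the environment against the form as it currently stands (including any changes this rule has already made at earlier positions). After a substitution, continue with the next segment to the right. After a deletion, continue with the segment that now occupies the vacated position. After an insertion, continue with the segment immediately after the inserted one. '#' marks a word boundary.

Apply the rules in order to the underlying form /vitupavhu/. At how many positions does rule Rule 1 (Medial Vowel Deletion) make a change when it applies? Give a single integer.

2

Rule 1 Medial Vowel Deletion: [vitupavhu] → [vtpavhu]
Rule 2 Final Vowel Lowering: [vtpavhu] → [vtpavho]
Rule 3 Degemination: no change — [vtpavho]
Rule Rule 1 changed 2 position(s).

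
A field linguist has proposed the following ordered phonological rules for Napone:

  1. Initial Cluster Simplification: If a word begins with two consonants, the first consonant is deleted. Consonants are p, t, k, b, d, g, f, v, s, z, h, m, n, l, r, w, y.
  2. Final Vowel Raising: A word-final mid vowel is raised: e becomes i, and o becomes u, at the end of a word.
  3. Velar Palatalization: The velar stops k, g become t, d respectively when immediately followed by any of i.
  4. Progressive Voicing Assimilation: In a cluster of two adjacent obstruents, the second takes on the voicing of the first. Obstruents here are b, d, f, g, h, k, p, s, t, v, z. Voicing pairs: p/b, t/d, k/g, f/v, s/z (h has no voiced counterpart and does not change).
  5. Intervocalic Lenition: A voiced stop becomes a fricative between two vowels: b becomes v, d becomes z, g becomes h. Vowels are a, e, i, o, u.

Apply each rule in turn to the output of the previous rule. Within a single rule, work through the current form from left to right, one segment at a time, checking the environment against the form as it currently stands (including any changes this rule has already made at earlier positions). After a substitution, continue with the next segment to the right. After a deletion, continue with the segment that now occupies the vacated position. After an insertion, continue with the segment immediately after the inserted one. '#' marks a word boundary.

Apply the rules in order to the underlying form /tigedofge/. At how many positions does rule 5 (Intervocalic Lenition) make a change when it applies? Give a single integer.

1 Initial Cluster Simplification: no change — [tigedofge]
2 Final Vowel Raising: [tigedofge] → [tigedofgi]
3 Velar Palatalization: [tigedofgi] → [tigedofdi]
4 Progressive Voicing Assimilation: [tigedofdi] → [tigedofti]
5 Intervocalic Lenition: [tigedofti] → [tihezofti]
Rule 5 changed 2 position(s).

2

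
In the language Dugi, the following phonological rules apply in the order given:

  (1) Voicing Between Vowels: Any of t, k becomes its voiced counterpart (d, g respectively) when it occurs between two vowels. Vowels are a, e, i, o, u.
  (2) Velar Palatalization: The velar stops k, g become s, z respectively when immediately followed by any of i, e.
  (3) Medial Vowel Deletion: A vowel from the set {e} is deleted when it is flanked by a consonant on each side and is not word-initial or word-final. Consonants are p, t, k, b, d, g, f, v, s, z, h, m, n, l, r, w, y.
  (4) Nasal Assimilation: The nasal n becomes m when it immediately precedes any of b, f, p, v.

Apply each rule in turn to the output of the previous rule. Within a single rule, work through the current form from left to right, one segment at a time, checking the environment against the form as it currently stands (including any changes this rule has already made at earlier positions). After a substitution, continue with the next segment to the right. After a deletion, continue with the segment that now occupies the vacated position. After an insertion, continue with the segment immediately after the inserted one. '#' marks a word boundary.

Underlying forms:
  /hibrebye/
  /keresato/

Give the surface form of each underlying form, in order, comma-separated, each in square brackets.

[hibrbye], [srsado]

/hibrebye/:
  (1) Voicing Between Vowels: no change — [hibrebye]
  (2) Velar Palatalization: no change — [hibrebye]
  (3) Medial Vowel Deletion: [hibrebye] → [hibrbye]
  (4) Nasal Assimilation: no change — [hibrbye]
/keresato/:
  (1) Voicing Between Vowels: [keresato] → [keresado]
  (2) Velar Palatalization: [keresado] → [seresado]
  (3) Medial Vowel Deletion: [seresado] → [srsado]
  (4) Nasal Assimilation: no change — [srsado]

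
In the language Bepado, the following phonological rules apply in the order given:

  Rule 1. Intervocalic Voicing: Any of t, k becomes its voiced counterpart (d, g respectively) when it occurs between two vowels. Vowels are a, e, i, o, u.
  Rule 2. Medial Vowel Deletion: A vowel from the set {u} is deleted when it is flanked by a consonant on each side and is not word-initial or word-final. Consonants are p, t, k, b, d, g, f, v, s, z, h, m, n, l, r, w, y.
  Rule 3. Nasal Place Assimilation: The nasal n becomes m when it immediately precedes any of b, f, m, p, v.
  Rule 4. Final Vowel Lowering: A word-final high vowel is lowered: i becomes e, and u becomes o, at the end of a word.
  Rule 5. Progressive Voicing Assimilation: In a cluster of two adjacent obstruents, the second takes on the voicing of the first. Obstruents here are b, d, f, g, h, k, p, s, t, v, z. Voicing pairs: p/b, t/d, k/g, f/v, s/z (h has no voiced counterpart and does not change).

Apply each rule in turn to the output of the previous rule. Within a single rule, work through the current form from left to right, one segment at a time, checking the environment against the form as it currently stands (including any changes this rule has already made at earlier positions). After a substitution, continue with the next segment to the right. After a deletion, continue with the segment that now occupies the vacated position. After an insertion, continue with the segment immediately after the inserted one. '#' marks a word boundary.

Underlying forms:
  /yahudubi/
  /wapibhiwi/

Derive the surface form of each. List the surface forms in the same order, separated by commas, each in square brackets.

[yahtpe], [wapibhiwe]

/yahudubi/:
  Rule 1 Intervocalic Voicing: no change — [yahudubi]
  Rule 2 Medial Vowel Deletion: [yahudubi] → [yahdbi]
  Rule 3 Nasal Place Assimilation: no change — [yahdbi]
  Rule 4 Final Vowel Lowering: [yahdbi] → [yahdbe]
  Rule 5 Progressive Voicing Assimilation: [yahdbe] → [yahtpe]
/wapibhiwi/:
  Rule 1 Intervocalic Voicing: no change — [wapibhiwi]
  Rule 2 Medial Vowel Deletion: no change — [wapibhiwi]
  Rule 3 Nasal Place Assimilation: no change — [wapibhiwi]
  Rule 4 Final Vowel Lowering: [wapibhiwi] → [wapibhiwe]
  Rule 5 Progressive Voicing Assimilation: no change — [wapibhiwe]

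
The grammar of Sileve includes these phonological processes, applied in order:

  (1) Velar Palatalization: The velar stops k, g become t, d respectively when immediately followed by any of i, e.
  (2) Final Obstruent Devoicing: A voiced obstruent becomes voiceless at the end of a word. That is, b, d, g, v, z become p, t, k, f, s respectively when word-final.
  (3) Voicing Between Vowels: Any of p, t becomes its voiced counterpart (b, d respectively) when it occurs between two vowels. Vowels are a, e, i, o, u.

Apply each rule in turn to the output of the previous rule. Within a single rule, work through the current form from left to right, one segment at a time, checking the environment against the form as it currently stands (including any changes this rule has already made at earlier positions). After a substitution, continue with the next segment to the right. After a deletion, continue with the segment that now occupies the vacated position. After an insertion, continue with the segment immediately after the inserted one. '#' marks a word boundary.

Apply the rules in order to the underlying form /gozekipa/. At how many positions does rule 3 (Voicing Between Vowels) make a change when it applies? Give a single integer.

(1) Velar Palatalization: [gozekipa] → [gozetipa]
(2) Final Obstruent Devoicing: no change — [gozetipa]
(3) Voicing Between Vowels: [gozetipa] → [gozediba]
Rule 3 changed 2 position(s).

2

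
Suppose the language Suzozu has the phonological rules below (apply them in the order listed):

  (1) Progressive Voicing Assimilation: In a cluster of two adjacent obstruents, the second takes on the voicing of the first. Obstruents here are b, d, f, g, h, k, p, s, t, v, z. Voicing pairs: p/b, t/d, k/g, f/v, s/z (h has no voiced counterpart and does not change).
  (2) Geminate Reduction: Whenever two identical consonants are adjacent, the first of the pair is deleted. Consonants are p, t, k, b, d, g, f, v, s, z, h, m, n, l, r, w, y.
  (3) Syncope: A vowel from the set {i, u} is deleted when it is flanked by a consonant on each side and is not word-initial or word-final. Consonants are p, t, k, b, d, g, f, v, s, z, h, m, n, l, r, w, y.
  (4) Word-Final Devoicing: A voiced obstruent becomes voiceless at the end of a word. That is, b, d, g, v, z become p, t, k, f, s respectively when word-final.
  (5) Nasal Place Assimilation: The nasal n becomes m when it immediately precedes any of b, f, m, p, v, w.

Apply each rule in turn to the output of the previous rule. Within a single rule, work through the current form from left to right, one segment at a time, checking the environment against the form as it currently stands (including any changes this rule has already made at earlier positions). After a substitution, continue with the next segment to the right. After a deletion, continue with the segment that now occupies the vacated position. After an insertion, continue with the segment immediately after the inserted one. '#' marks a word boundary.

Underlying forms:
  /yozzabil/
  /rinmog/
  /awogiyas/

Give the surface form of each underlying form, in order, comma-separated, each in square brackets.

[yozabl], [rmmok], [awogyas]

/yozzabil/:
  (1) Progressive Voicing Assimilation: no change — [yozzabil]
  (2) Geminate Reduction: [yozzabil] → [yozabil]
  (3) Syncope: [yozabil] → [yozabl]
  (4) Word-Final Devoicing: no change — [yozabl]
  (5) Nasal Place Assimilation: no change — [yozabl]
/rinmog/:
  (1) Progressive Voicing Assimilation: no change — [rinmog]
  (2) Geminate Reduction: no change — [rinmog]
  (3) Syncope: [rinmog] → [rnmog]
  (4) Word-Final Devoicing: [rnmog] → [rnmok]
  (5) Nasal Place Assimilation: [rnmok] → [rmmok]
/awogiyas/:
  (1) Progressive Voicing Assimilation: no change — [awogiyas]
  (2) Geminate Reduction: no change — [awogiyas]
  (3) Syncope: [awogiyas] → [awogyas]
  (4) Word-Final Devoicing: no change — [awogyas]
  (5) Nasal Place Assimilation: no change — [awogyas]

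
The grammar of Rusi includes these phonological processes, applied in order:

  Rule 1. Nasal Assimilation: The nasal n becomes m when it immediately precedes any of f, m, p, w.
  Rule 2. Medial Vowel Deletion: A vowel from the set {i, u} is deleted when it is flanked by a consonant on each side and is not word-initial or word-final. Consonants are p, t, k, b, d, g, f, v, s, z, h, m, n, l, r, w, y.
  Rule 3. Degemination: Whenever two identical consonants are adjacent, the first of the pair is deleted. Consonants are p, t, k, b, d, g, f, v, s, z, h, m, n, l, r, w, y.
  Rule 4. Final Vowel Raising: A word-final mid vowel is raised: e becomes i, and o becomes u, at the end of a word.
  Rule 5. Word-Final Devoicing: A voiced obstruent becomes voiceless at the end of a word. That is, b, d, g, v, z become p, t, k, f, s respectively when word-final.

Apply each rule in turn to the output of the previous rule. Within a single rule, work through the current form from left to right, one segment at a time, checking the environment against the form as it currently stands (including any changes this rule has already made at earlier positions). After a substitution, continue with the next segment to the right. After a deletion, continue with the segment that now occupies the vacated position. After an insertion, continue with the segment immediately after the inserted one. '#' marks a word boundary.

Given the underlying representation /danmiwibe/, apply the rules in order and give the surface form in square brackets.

[damwbi]

Rule 1 Nasal Assimilation: [danmiwibe] → [dammiwibe]
Rule 2 Medial Vowel Deletion: [dammiwibe] → [dammwbe]
Rule 3 Degemination: [dammwbe] → [damwbe]
Rule 4 Final Vowel Raising: [damwbe] → [damwbi]
Rule 5 Word-Final Devoicing: no change — [damwbi]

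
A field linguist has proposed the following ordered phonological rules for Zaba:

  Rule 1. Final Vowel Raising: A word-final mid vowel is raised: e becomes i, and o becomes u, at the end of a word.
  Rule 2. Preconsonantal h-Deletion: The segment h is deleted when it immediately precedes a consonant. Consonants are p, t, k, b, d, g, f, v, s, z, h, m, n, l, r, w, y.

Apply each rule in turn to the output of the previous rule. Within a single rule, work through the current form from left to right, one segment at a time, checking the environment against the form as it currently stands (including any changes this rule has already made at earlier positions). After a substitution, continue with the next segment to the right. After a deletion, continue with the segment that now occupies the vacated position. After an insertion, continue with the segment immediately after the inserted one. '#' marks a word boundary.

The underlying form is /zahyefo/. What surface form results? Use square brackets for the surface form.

[zayefu]

Rule 1 Final Vowel Raising: [zahyefo] → [zahyefu]
Rule 2 Preconsonantal h-Deletion: [zahyefu] → [zayefu]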